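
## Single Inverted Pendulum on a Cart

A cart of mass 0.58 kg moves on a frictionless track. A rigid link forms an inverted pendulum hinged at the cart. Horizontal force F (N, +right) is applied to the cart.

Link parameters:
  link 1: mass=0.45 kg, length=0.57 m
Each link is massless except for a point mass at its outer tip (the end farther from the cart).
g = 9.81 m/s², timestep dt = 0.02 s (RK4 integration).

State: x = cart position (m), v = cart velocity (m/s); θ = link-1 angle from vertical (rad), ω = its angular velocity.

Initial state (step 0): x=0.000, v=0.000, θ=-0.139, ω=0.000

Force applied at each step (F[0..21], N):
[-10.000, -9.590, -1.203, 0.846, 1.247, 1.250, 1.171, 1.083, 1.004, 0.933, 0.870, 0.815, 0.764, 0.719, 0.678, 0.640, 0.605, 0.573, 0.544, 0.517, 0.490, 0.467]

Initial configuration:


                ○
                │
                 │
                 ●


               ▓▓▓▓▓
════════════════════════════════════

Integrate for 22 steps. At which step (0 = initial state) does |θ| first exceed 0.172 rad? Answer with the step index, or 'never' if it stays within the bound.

Answer: never

Derivation:
apply F[0]=-10.000 → step 1: x=-0.003, v=-0.320, θ=-0.134, ω=0.508
apply F[1]=-9.590 → step 2: x=-0.013, v=-0.628, θ=-0.119, ω=1.001
apply F[2]=-1.203 → step 3: x=-0.025, v=-0.654, θ=-0.099, ω=1.009
apply F[3]=+0.846 → step 4: x=-0.038, v=-0.612, θ=-0.080, ω=0.905
apply F[4]=+1.247 → step 5: x=-0.050, v=-0.559, θ=-0.063, ω=0.788
apply F[5]=+1.250 → step 6: x=-0.061, v=-0.508, θ=-0.048, ω=0.680
apply F[6]=+1.171 → step 7: x=-0.070, v=-0.461, θ=-0.035, ω=0.584
apply F[7]=+1.083 → step 8: x=-0.079, v=-0.420, θ=-0.025, ω=0.500
apply F[8]=+1.004 → step 9: x=-0.087, v=-0.382, θ=-0.015, ω=0.427
apply F[9]=+0.933 → step 10: x=-0.094, v=-0.348, θ=-0.007, ω=0.364
apply F[10]=+0.870 → step 11: x=-0.101, v=-0.318, θ=-0.001, ω=0.309
apply F[11]=+0.815 → step 12: x=-0.107, v=-0.290, θ=0.005, ω=0.261
apply F[12]=+0.764 → step 13: x=-0.113, v=-0.265, θ=0.010, ω=0.219
apply F[13]=+0.719 → step 14: x=-0.118, v=-0.242, θ=0.014, ω=0.183
apply F[14]=+0.678 → step 15: x=-0.122, v=-0.221, θ=0.017, ω=0.152
apply F[15]=+0.640 → step 16: x=-0.126, v=-0.201, θ=0.020, ω=0.124
apply F[16]=+0.605 → step 17: x=-0.130, v=-0.184, θ=0.022, ω=0.101
apply F[17]=+0.573 → step 18: x=-0.134, v=-0.167, θ=0.024, ω=0.080
apply F[18]=+0.544 → step 19: x=-0.137, v=-0.152, θ=0.025, ω=0.062
apply F[19]=+0.517 → step 20: x=-0.140, v=-0.139, θ=0.026, ω=0.047
apply F[20]=+0.490 → step 21: x=-0.143, v=-0.126, θ=0.027, ω=0.034
apply F[21]=+0.467 → step 22: x=-0.145, v=-0.114, θ=0.028, ω=0.022
max |θ| = 0.139 ≤ 0.172 over all 23 states.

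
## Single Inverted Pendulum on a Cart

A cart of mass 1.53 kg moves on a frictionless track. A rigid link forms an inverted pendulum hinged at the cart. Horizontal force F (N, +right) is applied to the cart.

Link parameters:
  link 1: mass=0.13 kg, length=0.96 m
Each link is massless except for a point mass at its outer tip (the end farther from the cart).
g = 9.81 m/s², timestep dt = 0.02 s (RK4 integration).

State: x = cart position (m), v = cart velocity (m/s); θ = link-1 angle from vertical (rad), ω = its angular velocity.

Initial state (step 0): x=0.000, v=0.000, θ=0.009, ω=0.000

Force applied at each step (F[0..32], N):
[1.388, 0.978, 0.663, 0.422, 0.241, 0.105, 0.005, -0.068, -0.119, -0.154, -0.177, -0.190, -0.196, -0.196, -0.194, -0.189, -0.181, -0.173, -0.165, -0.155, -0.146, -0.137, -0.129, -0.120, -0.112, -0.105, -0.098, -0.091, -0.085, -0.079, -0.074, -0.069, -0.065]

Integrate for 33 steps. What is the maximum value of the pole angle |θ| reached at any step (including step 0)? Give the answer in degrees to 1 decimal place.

Answer: 0.5°

Derivation:
apply F[0]=+1.388 → step 1: x=0.000, v=0.018, θ=0.009, ω=-0.017
apply F[1]=+0.978 → step 2: x=0.001, v=0.031, θ=0.008, ω=-0.028
apply F[2]=+0.663 → step 3: x=0.001, v=0.039, θ=0.008, ω=-0.036
apply F[3]=+0.422 → step 4: x=0.002, v=0.045, θ=0.007, ω=-0.040
apply F[4]=+0.241 → step 5: x=0.003, v=0.048, θ=0.006, ω=-0.041
apply F[5]=+0.105 → step 6: x=0.004, v=0.049, θ=0.005, ω=-0.042
apply F[6]=+0.005 → step 7: x=0.005, v=0.049, θ=0.005, ω=-0.041
apply F[7]=-0.068 → step 8: x=0.006, v=0.048, θ=0.004, ω=-0.039
apply F[8]=-0.119 → step 9: x=0.007, v=0.046, θ=0.003, ω=-0.036
apply F[9]=-0.154 → step 10: x=0.008, v=0.044, θ=0.002, ω=-0.034
apply F[10]=-0.177 → step 11: x=0.009, v=0.042, θ=0.002, ω=-0.031
apply F[11]=-0.190 → step 12: x=0.010, v=0.039, θ=0.001, ω=-0.028
apply F[12]=-0.196 → step 13: x=0.010, v=0.037, θ=0.001, ω=-0.025
apply F[13]=-0.196 → step 14: x=0.011, v=0.034, θ=0.000, ω=-0.022
apply F[14]=-0.194 → step 15: x=0.012, v=0.032, θ=-0.000, ω=-0.020
apply F[15]=-0.189 → step 16: x=0.012, v=0.029, θ=-0.001, ω=-0.017
apply F[16]=-0.181 → step 17: x=0.013, v=0.027, θ=-0.001, ω=-0.015
apply F[17]=-0.173 → step 18: x=0.013, v=0.025, θ=-0.001, ω=-0.013
apply F[18]=-0.165 → step 19: x=0.014, v=0.023, θ=-0.002, ω=-0.011
apply F[19]=-0.155 → step 20: x=0.014, v=0.021, θ=-0.002, ω=-0.009
apply F[20]=-0.146 → step 21: x=0.015, v=0.019, θ=-0.002, ω=-0.008
apply F[21]=-0.137 → step 22: x=0.015, v=0.017, θ=-0.002, ω=-0.006
apply F[22]=-0.129 → step 23: x=0.015, v=0.015, θ=-0.002, ω=-0.005
apply F[23]=-0.120 → step 24: x=0.016, v=0.014, θ=-0.002, ω=-0.004
apply F[24]=-0.112 → step 25: x=0.016, v=0.012, θ=-0.002, ω=-0.003
apply F[25]=-0.105 → step 26: x=0.016, v=0.011, θ=-0.002, ω=-0.002
apply F[26]=-0.098 → step 27: x=0.016, v=0.010, θ=-0.002, ω=-0.001
apply F[27]=-0.091 → step 28: x=0.017, v=0.009, θ=-0.003, ω=-0.001
apply F[28]=-0.085 → step 29: x=0.017, v=0.007, θ=-0.003, ω=-0.000
apply F[29]=-0.079 → step 30: x=0.017, v=0.007, θ=-0.003, ω=0.000
apply F[30]=-0.074 → step 31: x=0.017, v=0.006, θ=-0.003, ω=0.001
apply F[31]=-0.069 → step 32: x=0.017, v=0.005, θ=-0.002, ω=0.001
apply F[32]=-0.065 → step 33: x=0.017, v=0.004, θ=-0.002, ω=0.002
Max |angle| over trajectory = 0.009 rad = 0.5°.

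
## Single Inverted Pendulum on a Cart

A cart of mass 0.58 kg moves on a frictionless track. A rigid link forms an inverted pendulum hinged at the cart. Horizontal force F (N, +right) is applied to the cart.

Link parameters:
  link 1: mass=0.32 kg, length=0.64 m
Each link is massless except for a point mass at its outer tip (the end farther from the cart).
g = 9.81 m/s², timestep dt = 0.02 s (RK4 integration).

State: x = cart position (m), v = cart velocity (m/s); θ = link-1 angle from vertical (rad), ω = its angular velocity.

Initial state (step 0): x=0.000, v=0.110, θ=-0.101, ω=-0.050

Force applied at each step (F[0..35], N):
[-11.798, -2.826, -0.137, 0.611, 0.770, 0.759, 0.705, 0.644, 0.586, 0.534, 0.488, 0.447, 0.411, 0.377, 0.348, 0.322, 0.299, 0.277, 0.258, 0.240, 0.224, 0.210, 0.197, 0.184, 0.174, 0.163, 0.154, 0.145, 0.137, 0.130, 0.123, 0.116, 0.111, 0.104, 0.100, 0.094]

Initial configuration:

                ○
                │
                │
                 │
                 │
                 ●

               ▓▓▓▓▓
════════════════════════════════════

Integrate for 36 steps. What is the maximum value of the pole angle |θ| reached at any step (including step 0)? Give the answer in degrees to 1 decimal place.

Answer: 5.8°

Derivation:
apply F[0]=-11.798 → step 1: x=-0.002, v=-0.284, θ=-0.096, ω=0.532
apply F[1]=-2.826 → step 2: x=-0.008, v=-0.372, θ=-0.084, ω=0.641
apply F[2]=-0.137 → step 3: x=-0.016, v=-0.368, θ=-0.072, ω=0.611
apply F[3]=+0.611 → step 4: x=-0.023, v=-0.340, θ=-0.060, ω=0.547
apply F[4]=+0.770 → step 5: x=-0.029, v=-0.308, θ=-0.050, ω=0.480
apply F[5]=+0.759 → step 6: x=-0.035, v=-0.277, θ=-0.041, ω=0.418
apply F[6]=+0.705 → step 7: x=-0.040, v=-0.249, θ=-0.033, ω=0.362
apply F[7]=+0.644 → step 8: x=-0.045, v=-0.223, θ=-0.027, ω=0.313
apply F[8]=+0.586 → step 9: x=-0.049, v=-0.200, θ=-0.021, ω=0.271
apply F[9]=+0.534 → step 10: x=-0.053, v=-0.180, θ=-0.016, ω=0.233
apply F[10]=+0.488 → step 11: x=-0.057, v=-0.162, θ=-0.011, ω=0.201
apply F[11]=+0.447 → step 12: x=-0.060, v=-0.145, θ=-0.008, ω=0.172
apply F[12]=+0.411 → step 13: x=-0.062, v=-0.130, θ=-0.004, ω=0.147
apply F[13]=+0.377 → step 14: x=-0.065, v=-0.117, θ=-0.002, ω=0.125
apply F[14]=+0.348 → step 15: x=-0.067, v=-0.105, θ=0.001, ω=0.106
apply F[15]=+0.322 → step 16: x=-0.069, v=-0.094, θ=0.003, ω=0.090
apply F[16]=+0.299 → step 17: x=-0.071, v=-0.084, θ=0.004, ω=0.075
apply F[17]=+0.277 → step 18: x=-0.072, v=-0.075, θ=0.006, ω=0.062
apply F[18]=+0.258 → step 19: x=-0.074, v=-0.067, θ=0.007, ω=0.051
apply F[19]=+0.240 → step 20: x=-0.075, v=-0.059, θ=0.008, ω=0.042
apply F[20]=+0.224 → step 21: x=-0.076, v=-0.053, θ=0.008, ω=0.034
apply F[21]=+0.210 → step 22: x=-0.077, v=-0.046, θ=0.009, ω=0.026
apply F[22]=+0.197 → step 23: x=-0.078, v=-0.040, θ=0.009, ω=0.020
apply F[23]=+0.184 → step 24: x=-0.079, v=-0.035, θ=0.010, ω=0.015
apply F[24]=+0.174 → step 25: x=-0.079, v=-0.030, θ=0.010, ω=0.010
apply F[25]=+0.163 → step 26: x=-0.080, v=-0.026, θ=0.010, ω=0.006
apply F[26]=+0.154 → step 27: x=-0.080, v=-0.021, θ=0.010, ω=0.003
apply F[27]=+0.145 → step 28: x=-0.081, v=-0.018, θ=0.010, ω=-0.000
apply F[28]=+0.137 → step 29: x=-0.081, v=-0.014, θ=0.010, ω=-0.003
apply F[29]=+0.130 → step 30: x=-0.081, v=-0.011, θ=0.010, ω=-0.005
apply F[30]=+0.123 → step 31: x=-0.082, v=-0.007, θ=0.010, ω=-0.007
apply F[31]=+0.116 → step 32: x=-0.082, v=-0.005, θ=0.010, ω=-0.008
apply F[32]=+0.111 → step 33: x=-0.082, v=-0.002, θ=0.010, ω=-0.009
apply F[33]=+0.104 → step 34: x=-0.082, v=0.001, θ=0.010, ω=-0.010
apply F[34]=+0.100 → step 35: x=-0.082, v=0.003, θ=0.009, ω=-0.011
apply F[35]=+0.094 → step 36: x=-0.082, v=0.005, θ=0.009, ω=-0.012
Max |angle| over trajectory = 0.101 rad = 5.8°.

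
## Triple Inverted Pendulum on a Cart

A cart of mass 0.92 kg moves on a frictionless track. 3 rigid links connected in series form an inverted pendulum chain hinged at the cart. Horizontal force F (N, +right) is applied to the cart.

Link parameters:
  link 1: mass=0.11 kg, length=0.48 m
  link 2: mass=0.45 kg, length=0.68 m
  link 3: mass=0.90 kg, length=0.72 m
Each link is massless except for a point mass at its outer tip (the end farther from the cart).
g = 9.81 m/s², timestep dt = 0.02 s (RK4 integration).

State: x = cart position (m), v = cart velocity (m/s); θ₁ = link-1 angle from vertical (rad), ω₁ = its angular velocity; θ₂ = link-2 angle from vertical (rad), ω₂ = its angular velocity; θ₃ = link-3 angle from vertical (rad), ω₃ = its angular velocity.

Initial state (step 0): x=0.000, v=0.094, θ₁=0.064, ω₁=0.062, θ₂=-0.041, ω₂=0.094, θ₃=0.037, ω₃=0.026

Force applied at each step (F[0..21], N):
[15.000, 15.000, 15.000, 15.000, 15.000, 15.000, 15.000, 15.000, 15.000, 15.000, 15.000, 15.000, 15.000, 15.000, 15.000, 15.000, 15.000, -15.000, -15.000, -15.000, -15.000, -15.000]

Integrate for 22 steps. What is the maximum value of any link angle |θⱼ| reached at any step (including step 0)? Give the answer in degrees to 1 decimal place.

Answer: 93.5°

Derivation:
apply F[0]=+15.000 → step 1: x=0.005, v=0.401, θ₁=0.064, ω₁=-0.048, θ₂=-0.043, ω₂=-0.335, θ₃=0.038, ω₃=0.087
apply F[1]=+15.000 → step 2: x=0.016, v=0.709, θ₁=0.062, ω₁=-0.152, θ₂=-0.054, ω₂=-0.774, θ₃=0.041, ω₃=0.152
apply F[2]=+15.000 → step 3: x=0.033, v=1.019, θ₁=0.058, ω₁=-0.255, θ₂=-0.074, ω₂=-1.226, θ₃=0.044, ω₃=0.224
apply F[3]=+15.000 → step 4: x=0.057, v=1.333, θ₁=0.052, ω₁=-0.373, θ₂=-0.104, ω₂=-1.682, θ₃=0.050, ω₃=0.303
apply F[4]=+15.000 → step 5: x=0.087, v=1.650, θ₁=0.043, ω₁=-0.540, θ₂=-0.142, ω₂=-2.119, θ₃=0.056, ω₃=0.382
apply F[5]=+15.000 → step 6: x=0.123, v=1.971, θ₁=0.030, ω₁=-0.793, θ₂=-0.188, ω₂=-2.504, θ₃=0.065, ω₃=0.455
apply F[6]=+15.000 → step 7: x=0.165, v=2.295, θ₁=0.010, ω₁=-1.168, θ₂=-0.241, ω₂=-2.809, θ₃=0.074, ω₃=0.512
apply F[7]=+15.000 → step 8: x=0.215, v=2.621, θ₁=-0.018, ω₁=-1.683, θ₂=-0.300, ω₂=-3.011, θ₃=0.085, ω₃=0.547
apply F[8]=+15.000 → step 9: x=0.270, v=2.948, θ₁=-0.058, ω₁=-2.352, θ₂=-0.361, ω₂=-3.094, θ₃=0.096, ω₃=0.553
apply F[9]=+15.000 → step 10: x=0.333, v=3.273, θ₁=-0.113, ω₁=-3.183, θ₂=-0.422, ω₂=-3.032, θ₃=0.107, ω₃=0.521
apply F[10]=+15.000 → step 11: x=0.401, v=3.591, θ₁=-0.187, ω₁=-4.191, θ₂=-0.481, ω₂=-2.790, θ₃=0.117, ω₃=0.435
apply F[11]=+15.000 → step 12: x=0.476, v=3.890, θ₁=-0.282, ω₁=-5.386, θ₂=-0.532, ω₂=-2.314, θ₃=0.124, ω₃=0.259
apply F[12]=+15.000 → step 13: x=0.557, v=4.144, θ₁=-0.403, ω₁=-6.701, θ₂=-0.572, ω₂=-1.583, θ₃=0.126, ω₃=-0.078
apply F[13]=+15.000 → step 14: x=0.641, v=4.305, θ₁=-0.549, ω₁=-7.767, θ₂=-0.595, ω₂=-0.802, θ₃=0.119, ω₃=-0.655
apply F[14]=+15.000 → step 15: x=0.728, v=4.370, θ₁=-0.707, ω₁=-7.943, θ₂=-0.608, ω₂=-0.550, θ₃=0.099, ω₃=-1.373
apply F[15]=+15.000 → step 16: x=0.816, v=4.428, θ₁=-0.861, ω₁=-7.356, θ₂=-0.622, ω₂=-0.982, θ₃=0.065, ω₃=-1.974
apply F[16]=+15.000 → step 17: x=0.905, v=4.526, θ₁=-1.000, ω₁=-6.571, θ₂=-0.649, ω₂=-1.717, θ₃=0.021, ω₃=-2.409
apply F[17]=-15.000 → step 18: x=0.992, v=4.174, θ₁=-1.129, ω₁=-6.345, θ₂=-0.684, ω₂=-1.777, θ₃=-0.028, ω₃=-2.468
apply F[18]=-15.000 → step 19: x=1.072, v=3.828, θ₁=-1.255, ω₁=-6.245, θ₂=-0.720, ω₂=-1.822, θ₃=-0.078, ω₃=-2.512
apply F[19]=-15.000 → step 20: x=1.146, v=3.483, θ₁=-1.380, ω₁=-6.232, θ₂=-0.757, ω₂=-1.873, θ₃=-0.128, ω₃=-2.553
apply F[20]=-15.000 → step 21: x=1.212, v=3.137, θ₁=-1.505, ω₁=-6.280, θ₂=-0.795, ω₂=-1.949, θ₃=-0.180, ω₃=-2.593
apply F[21]=-15.000 → step 22: x=1.271, v=2.788, θ₁=-1.631, ω₁=-6.372, θ₂=-0.835, ω₂=-2.065, θ₃=-0.232, ω₃=-2.636
Max |angle| over trajectory = 1.631 rad = 93.5°.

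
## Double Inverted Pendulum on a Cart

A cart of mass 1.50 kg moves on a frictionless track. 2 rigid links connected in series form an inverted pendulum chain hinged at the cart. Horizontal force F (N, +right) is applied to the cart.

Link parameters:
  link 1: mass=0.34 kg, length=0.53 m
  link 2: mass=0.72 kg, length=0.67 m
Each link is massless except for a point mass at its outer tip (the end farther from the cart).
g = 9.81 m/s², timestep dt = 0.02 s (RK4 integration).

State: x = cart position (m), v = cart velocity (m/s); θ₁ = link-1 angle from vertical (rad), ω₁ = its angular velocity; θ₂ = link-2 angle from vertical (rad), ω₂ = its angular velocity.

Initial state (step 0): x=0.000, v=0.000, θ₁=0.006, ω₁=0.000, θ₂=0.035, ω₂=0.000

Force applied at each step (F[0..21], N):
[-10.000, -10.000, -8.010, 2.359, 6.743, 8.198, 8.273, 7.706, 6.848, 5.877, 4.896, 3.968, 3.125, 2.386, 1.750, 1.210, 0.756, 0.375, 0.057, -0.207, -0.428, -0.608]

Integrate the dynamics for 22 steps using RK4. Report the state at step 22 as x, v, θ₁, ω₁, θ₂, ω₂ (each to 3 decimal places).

Answer: x=0.052, v=0.348, θ₁=0.006, ω₁=-0.208, θ₂=0.011, ω₂=-0.145

Derivation:
apply F[0]=-10.000 → step 1: x=-0.001, v=-0.134, θ₁=0.008, ω₁=0.234, θ₂=0.035, ω₂=0.026
apply F[1]=-10.000 → step 2: x=-0.005, v=-0.269, θ₁=0.015, ω₁=0.474, θ₂=0.036, ω₂=0.047
apply F[2]=-8.010 → step 3: x=-0.012, v=-0.379, θ₁=0.027, ω₁=0.676, θ₂=0.037, ω₂=0.061
apply F[3]=+2.359 → step 4: x=-0.019, v=-0.352, θ₁=0.040, ω₁=0.635, θ₂=0.038, ω₂=0.065
apply F[4]=+6.743 → step 5: x=-0.025, v=-0.268, θ₁=0.051, ω₁=0.500, θ₂=0.040, ω₂=0.059
apply F[5]=+8.198 → step 6: x=-0.030, v=-0.167, θ₁=0.060, ω₁=0.342, θ₂=0.041, ω₂=0.044
apply F[6]=+8.273 → step 7: x=-0.032, v=-0.065, θ₁=0.065, ω₁=0.191, θ₂=0.041, ω₂=0.024
apply F[7]=+7.706 → step 8: x=-0.032, v=0.028, θ₁=0.067, ω₁=0.060, θ₂=0.042, ω₂=0.001
apply F[8]=+6.848 → step 9: x=-0.031, v=0.110, θ₁=0.068, ω₁=-0.048, θ₂=0.041, ω₂=-0.024
apply F[9]=+5.877 → step 10: x=-0.028, v=0.178, θ₁=0.066, ω₁=-0.132, θ₂=0.041, ω₂=-0.048
apply F[10]=+4.896 → step 11: x=-0.024, v=0.235, θ₁=0.063, ω₁=-0.195, θ₂=0.040, ω₂=-0.070
apply F[11]=+3.968 → step 12: x=-0.019, v=0.279, θ₁=0.058, ω₁=-0.239, θ₂=0.038, ω₂=-0.090
apply F[12]=+3.125 → step 13: x=-0.013, v=0.313, θ₁=0.053, ω₁=-0.268, θ₂=0.036, ω₂=-0.107
apply F[13]=+2.386 → step 14: x=-0.006, v=0.338, θ₁=0.048, ω₁=-0.284, θ₂=0.034, ω₂=-0.121
apply F[14]=+1.750 → step 15: x=0.000, v=0.355, θ₁=0.042, ω₁=-0.290, θ₂=0.031, ω₂=-0.133
apply F[15]=+1.210 → step 16: x=0.008, v=0.366, θ₁=0.036, ω₁=-0.288, θ₂=0.028, ω₂=-0.141
apply F[16]=+0.756 → step 17: x=0.015, v=0.371, θ₁=0.030, ω₁=-0.281, θ₂=0.025, ω₂=-0.147
apply F[17]=+0.375 → step 18: x=0.022, v=0.372, θ₁=0.025, ω₁=-0.270, θ₂=0.023, ω₂=-0.150
apply F[18]=+0.057 → step 19: x=0.030, v=0.370, θ₁=0.020, ω₁=-0.257, θ₂=0.019, ω₂=-0.151
apply F[19]=-0.207 → step 20: x=0.037, v=0.365, θ₁=0.015, ω₁=-0.241, θ₂=0.016, ω₂=-0.151
apply F[20]=-0.428 → step 21: x=0.044, v=0.358, θ₁=0.010, ω₁=-0.225, θ₂=0.013, ω₂=-0.148
apply F[21]=-0.608 → step 22: x=0.052, v=0.348, θ₁=0.006, ω₁=-0.208, θ₂=0.011, ω₂=-0.145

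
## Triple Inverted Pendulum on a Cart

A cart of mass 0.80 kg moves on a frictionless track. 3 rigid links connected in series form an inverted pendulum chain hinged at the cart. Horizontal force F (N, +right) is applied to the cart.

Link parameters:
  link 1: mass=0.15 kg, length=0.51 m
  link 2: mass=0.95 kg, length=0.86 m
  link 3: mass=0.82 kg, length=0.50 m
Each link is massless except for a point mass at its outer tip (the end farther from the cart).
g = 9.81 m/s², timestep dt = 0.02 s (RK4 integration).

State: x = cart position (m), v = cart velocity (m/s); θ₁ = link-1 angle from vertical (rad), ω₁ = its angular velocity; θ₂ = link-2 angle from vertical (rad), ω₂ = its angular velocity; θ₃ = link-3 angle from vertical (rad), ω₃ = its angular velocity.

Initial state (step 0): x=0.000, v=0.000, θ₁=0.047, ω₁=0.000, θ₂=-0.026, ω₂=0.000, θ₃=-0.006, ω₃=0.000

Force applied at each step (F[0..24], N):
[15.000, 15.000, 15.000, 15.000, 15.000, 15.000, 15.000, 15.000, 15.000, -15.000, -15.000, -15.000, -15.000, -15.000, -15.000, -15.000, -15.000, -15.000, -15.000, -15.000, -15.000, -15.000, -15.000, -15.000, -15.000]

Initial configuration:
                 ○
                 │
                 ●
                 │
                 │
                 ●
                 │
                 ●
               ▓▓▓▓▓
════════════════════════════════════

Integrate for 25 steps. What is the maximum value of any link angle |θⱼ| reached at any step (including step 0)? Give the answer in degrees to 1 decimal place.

Answer: 123.7°

Derivation:
apply F[0]=+15.000 → step 1: x=0.004, v=0.353, θ₁=0.044, ω₁=-0.341, θ₂=-0.028, ω₂=-0.219, θ₃=-0.006, ω₃=0.015
apply F[1]=+15.000 → step 2: x=0.014, v=0.710, θ₁=0.033, ω₁=-0.711, θ₂=-0.035, ω₂=-0.426, θ₃=-0.005, ω₃=0.034
apply F[2]=+15.000 → step 3: x=0.032, v=1.074, θ₁=0.015, ω₁=-1.145, θ₂=-0.045, ω₂=-0.608, θ₃=-0.004, ω₃=0.057
apply F[3]=+15.000 → step 4: x=0.057, v=1.448, θ₁=-0.013, ω₁=-1.677, θ₂=-0.059, ω₂=-0.745, θ₃=-0.003, ω₃=0.086
apply F[4]=+15.000 → step 5: x=0.090, v=1.833, θ₁=-0.053, ω₁=-2.338, θ₂=-0.074, ω₂=-0.822, θ₃=-0.001, ω₃=0.117
apply F[5]=+15.000 → step 6: x=0.131, v=2.222, θ₁=-0.108, ω₁=-3.117, θ₂=-0.091, ω₂=-0.835, θ₃=0.002, ω₃=0.140
apply F[6]=+15.000 → step 7: x=0.179, v=2.597, θ₁=-0.178, ω₁=-3.895, θ₂=-0.108, ω₂=-0.838, θ₃=0.004, ω₃=0.141
apply F[7]=+15.000 → step 8: x=0.234, v=2.937, θ₁=-0.262, ω₁=-4.467, θ₂=-0.125, ω₂=-0.934, θ₃=0.007, ω₃=0.111
apply F[8]=+15.000 → step 9: x=0.296, v=3.238, θ₁=-0.355, ω₁=-4.740, θ₂=-0.146, ω₂=-1.181, θ₃=0.009, ω₃=0.056
apply F[9]=-15.000 → step 10: x=0.357, v=2.904, θ₁=-0.447, ω₁=-4.515, θ₂=-0.168, ω₂=-1.030, θ₃=0.010, ω₃=0.082
apply F[10]=-15.000 → step 11: x=0.412, v=2.585, θ₁=-0.536, ω₁=-4.469, θ₂=-0.187, ω₂=-0.813, θ₃=0.012, ω₃=0.113
apply F[11]=-15.000 → step 12: x=0.461, v=2.270, θ₁=-0.626, ω₁=-4.527, θ₂=-0.201, ω₂=-0.565, θ₃=0.015, ω₃=0.145
apply F[12]=-15.000 → step 13: x=0.503, v=1.953, θ₁=-0.718, ω₁=-4.640, θ₂=-0.209, ω₂=-0.310, θ₃=0.018, ω₃=0.174
apply F[13]=-15.000 → step 14: x=0.539, v=1.632, θ₁=-0.812, ω₁=-4.781, θ₂=-0.213, ω₂=-0.066, θ₃=0.022, ω₃=0.197
apply F[14]=-15.000 → step 15: x=0.568, v=1.303, θ₁=-0.909, ω₁=-4.936, θ₂=-0.212, ω₂=0.159, θ₃=0.026, ω₃=0.215
apply F[15]=-15.000 → step 16: x=0.591, v=0.968, θ₁=-1.009, ω₁=-5.101, θ₂=-0.207, ω₂=0.358, θ₃=0.030, ω₃=0.228
apply F[16]=-15.000 → step 17: x=0.607, v=0.625, θ₁=-1.113, ω₁=-5.277, θ₂=-0.198, ω₂=0.528, θ₃=0.035, ω₃=0.236
apply F[17]=-15.000 → step 18: x=0.616, v=0.274, θ₁=-1.221, ω₁=-5.471, θ₂=-0.186, ω₂=0.664, θ₃=0.039, ω₃=0.241
apply F[18]=-15.000 → step 19: x=0.618, v=-0.083, θ₁=-1.332, ω₁=-5.692, θ₂=-0.172, ω₂=0.763, θ₃=0.044, ω₃=0.243
apply F[19]=-15.000 → step 20: x=0.613, v=-0.449, θ₁=-1.449, ω₁=-5.953, θ₂=-0.156, ω₂=0.819, θ₃=0.049, ω₃=0.244
apply F[20]=-15.000 → step 21: x=0.600, v=-0.823, θ₁=-1.571, ω₁=-6.273, θ₂=-0.139, ω₂=0.823, θ₃=0.054, ω₃=0.243
apply F[21]=-15.000 → step 22: x=0.580, v=-1.209, θ₁=-1.700, ω₁=-6.679, θ₂=-0.123, ω₂=0.758, θ₃=0.059, ω₃=0.242
apply F[22]=-15.000 → step 23: x=0.551, v=-1.609, θ₁=-1.839, ω₁=-7.218, θ₂=-0.110, ω₂=0.599, θ₃=0.064, ω₃=0.242
apply F[23]=-15.000 → step 24: x=0.515, v=-2.031, θ₁=-1.990, ω₁=-7.965, θ₂=-0.100, ω₂=0.296, θ₃=0.069, ω₃=0.245
apply F[24]=-15.000 → step 25: x=0.470, v=-2.488, θ₁=-2.160, ω₁=-9.064, θ₂=-0.099, ω₂=-0.242, θ₃=0.074, ω₃=0.255
Max |angle| over trajectory = 2.160 rad = 123.7°.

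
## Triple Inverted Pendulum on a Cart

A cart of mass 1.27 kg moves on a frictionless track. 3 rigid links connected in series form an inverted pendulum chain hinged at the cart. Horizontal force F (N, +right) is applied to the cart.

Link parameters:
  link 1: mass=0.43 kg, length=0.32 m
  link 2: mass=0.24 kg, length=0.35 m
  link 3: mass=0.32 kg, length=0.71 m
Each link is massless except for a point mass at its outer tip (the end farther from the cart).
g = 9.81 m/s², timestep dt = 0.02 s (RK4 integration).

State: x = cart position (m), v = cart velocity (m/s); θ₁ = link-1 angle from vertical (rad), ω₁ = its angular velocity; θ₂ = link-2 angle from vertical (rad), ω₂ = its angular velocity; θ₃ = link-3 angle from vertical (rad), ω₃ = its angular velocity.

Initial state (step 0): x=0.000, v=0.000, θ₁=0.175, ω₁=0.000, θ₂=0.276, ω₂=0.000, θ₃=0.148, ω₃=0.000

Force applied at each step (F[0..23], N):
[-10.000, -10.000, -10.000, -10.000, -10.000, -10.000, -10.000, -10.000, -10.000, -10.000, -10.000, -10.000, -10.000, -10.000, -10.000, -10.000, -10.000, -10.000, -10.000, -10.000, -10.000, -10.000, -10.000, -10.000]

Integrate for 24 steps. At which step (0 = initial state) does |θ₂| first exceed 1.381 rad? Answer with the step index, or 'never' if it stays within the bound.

Answer: 22

Derivation:
apply F[0]=-10.000 → step 1: x=-0.002, v=-0.179, θ₁=0.181, ω₁=0.596, θ₂=0.278, ω₂=0.178, θ₃=0.147, ω₃=-0.065
apply F[1]=-10.000 → step 2: x=-0.007, v=-0.358, θ₁=0.199, ω₁=1.207, θ₂=0.283, ω₂=0.342, θ₃=0.145, ω₃=-0.130
apply F[2]=-10.000 → step 3: x=-0.016, v=-0.538, θ₁=0.229, ω₁=1.846, θ₂=0.291, ω₂=0.478, θ₃=0.142, ω₃=-0.192
apply F[3]=-10.000 → step 4: x=-0.029, v=-0.717, θ₁=0.273, ω₁=2.518, θ₂=0.302, ω₂=0.576, θ₃=0.138, ω₃=-0.247
apply F[4]=-10.000 → step 5: x=-0.045, v=-0.893, θ₁=0.330, ω₁=3.221, θ₂=0.314, ω₂=0.630, θ₃=0.132, ω₃=-0.290
apply F[5]=-10.000 → step 6: x=-0.064, v=-1.060, θ₁=0.402, ω₁=3.935, θ₂=0.327, ω₂=0.645, θ₃=0.126, ω₃=-0.312
apply F[6]=-10.000 → step 7: x=-0.087, v=-1.215, θ₁=0.488, ω₁=4.629, θ₂=0.340, ω₂=0.644, θ₃=0.120, ω₃=-0.306
apply F[7]=-10.000 → step 8: x=-0.113, v=-1.350, θ₁=0.587, ω₁=5.264, θ₂=0.353, ω₂=0.669, θ₃=0.114, ω₃=-0.265
apply F[8]=-10.000 → step 9: x=-0.141, v=-1.463, θ₁=0.698, ω₁=5.810, θ₂=0.367, ω₂=0.763, θ₃=0.110, ω₃=-0.192
apply F[9]=-10.000 → step 10: x=-0.171, v=-1.553, θ₁=0.818, ω₁=6.260, θ₂=0.384, ω₂=0.963, θ₃=0.107, ω₃=-0.093
apply F[10]=-10.000 → step 11: x=-0.203, v=-1.621, θ₁=0.947, ω₁=6.622, θ₂=0.406, ω₂=1.288, θ₃=0.106, ω₃=0.028
apply F[11]=-10.000 → step 12: x=-0.236, v=-1.670, θ₁=1.083, ω₁=6.916, θ₂=0.436, ω₂=1.740, θ₃=0.108, ω₃=0.165
apply F[12]=-10.000 → step 13: x=-0.270, v=-1.702, θ₁=1.224, ω₁=7.156, θ₂=0.477, ω₂=2.315, θ₃=0.113, ω₃=0.319
apply F[13]=-10.000 → step 14: x=-0.304, v=-1.720, θ₁=1.369, ω₁=7.352, θ₂=0.530, ω₂=3.002, θ₃=0.121, ω₃=0.493
apply F[14]=-10.000 → step 15: x=-0.338, v=-1.724, θ₁=1.517, ω₁=7.501, θ₂=0.597, ω₂=3.787, θ₃=0.133, ω₃=0.697
apply F[15]=-10.000 → step 16: x=-0.373, v=-1.719, θ₁=1.669, ω₁=7.595, θ₂=0.682, ω₂=4.652, θ₃=0.149, ω₃=0.942
apply F[16]=-10.000 → step 17: x=-0.407, v=-1.707, θ₁=1.821, ω₁=7.614, θ₂=0.784, ω₂=5.578, θ₃=0.171, ω₃=1.247
apply F[17]=-10.000 → step 18: x=-0.441, v=-1.691, θ₁=1.972, ω₁=7.532, θ₂=0.905, ω₂=6.536, θ₃=0.199, ω₃=1.632
apply F[18]=-10.000 → step 19: x=-0.475, v=-1.678, θ₁=2.121, ω₁=7.318, θ₂=1.045, ω₂=7.492, θ₃=0.237, ω₃=2.122
apply F[19]=-10.000 → step 20: x=-0.508, v=-1.673, θ₁=2.264, ω₁=6.944, θ₂=1.204, ω₂=8.407, θ₃=0.285, ω₃=2.739
apply F[20]=-10.000 → step 21: x=-0.542, v=-1.681, θ₁=2.398, ω₁=6.390, θ₂=1.381, ω₂=9.233, θ₃=0.347, ω₃=3.499
apply F[21]=-10.000 → step 22: x=-0.576, v=-1.705, θ₁=2.518, ω₁=5.659, θ₂=1.573, ω₂=9.915, θ₃=0.426, ω₃=4.412
apply F[22]=-10.000 → step 23: x=-0.610, v=-1.745, θ₁=2.623, ω₁=4.784, θ₂=1.776, ω₂=10.380, θ₃=0.525, ω₃=5.469
apply F[23]=-10.000 → step 24: x=-0.645, v=-1.801, θ₁=2.709, ω₁=3.839, θ₂=1.986, ω₂=10.529, θ₃=0.646, ω₃=6.646
|θ₂| = 1.573 > 1.381 first at step 22.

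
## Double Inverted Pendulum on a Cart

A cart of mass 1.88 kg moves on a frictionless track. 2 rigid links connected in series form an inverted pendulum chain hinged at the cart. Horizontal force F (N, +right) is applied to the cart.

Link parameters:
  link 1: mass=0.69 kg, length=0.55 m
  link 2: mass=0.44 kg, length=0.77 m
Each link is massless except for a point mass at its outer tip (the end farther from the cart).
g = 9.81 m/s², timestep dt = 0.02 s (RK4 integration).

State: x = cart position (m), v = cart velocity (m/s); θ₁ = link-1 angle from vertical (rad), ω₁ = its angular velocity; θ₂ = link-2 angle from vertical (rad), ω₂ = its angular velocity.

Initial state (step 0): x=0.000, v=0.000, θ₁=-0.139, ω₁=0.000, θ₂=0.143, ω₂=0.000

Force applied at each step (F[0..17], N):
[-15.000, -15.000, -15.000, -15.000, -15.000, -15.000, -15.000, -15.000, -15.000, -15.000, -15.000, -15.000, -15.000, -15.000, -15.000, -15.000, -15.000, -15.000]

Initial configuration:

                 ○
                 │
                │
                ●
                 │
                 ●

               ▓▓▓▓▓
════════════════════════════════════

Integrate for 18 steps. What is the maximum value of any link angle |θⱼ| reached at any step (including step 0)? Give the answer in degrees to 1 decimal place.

Answer: 30.5°

Derivation:
apply F[0]=-15.000 → step 1: x=-0.001, v=-0.143, θ₁=-0.138, ω₁=0.144, θ₂=0.144, ω₂=0.121
apply F[1]=-15.000 → step 2: x=-0.006, v=-0.286, θ₁=-0.133, ω₁=0.291, θ₂=0.148, ω₂=0.241
apply F[2]=-15.000 → step 3: x=-0.013, v=-0.430, θ₁=-0.126, ω₁=0.443, θ₂=0.154, ω₂=0.359
apply F[3]=-15.000 → step 4: x=-0.023, v=-0.575, θ₁=-0.115, ω₁=0.601, θ₂=0.162, ω₂=0.475
apply F[4]=-15.000 → step 5: x=-0.036, v=-0.722, θ₁=-0.102, ω₁=0.770, θ₂=0.173, ω₂=0.588
apply F[5]=-15.000 → step 6: x=-0.052, v=-0.871, θ₁=-0.085, ω₁=0.950, θ₂=0.186, ω₂=0.697
apply F[6]=-15.000 → step 7: x=-0.071, v=-1.022, θ₁=-0.064, ω₁=1.145, θ₂=0.201, ω₂=0.800
apply F[7]=-15.000 → step 8: x=-0.093, v=-1.176, θ₁=-0.039, ω₁=1.358, θ₂=0.218, ω₂=0.896
apply F[8]=-15.000 → step 9: x=-0.118, v=-1.333, θ₁=-0.009, ω₁=1.592, θ₂=0.236, ω₂=0.983
apply F[9]=-15.000 → step 10: x=-0.146, v=-1.493, θ₁=0.025, ω₁=1.848, θ₂=0.257, ω₂=1.059
apply F[10]=-15.000 → step 11: x=-0.178, v=-1.657, θ₁=0.065, ω₁=2.130, θ₂=0.279, ω₂=1.122
apply F[11]=-15.000 → step 12: x=-0.212, v=-1.822, θ₁=0.111, ω₁=2.437, θ₂=0.302, ω₂=1.171
apply F[12]=-15.000 → step 13: x=-0.250, v=-1.989, θ₁=0.163, ω₁=2.771, θ₂=0.325, ω₂=1.204
apply F[13]=-15.000 → step 14: x=-0.292, v=-2.154, θ₁=0.222, ω₁=3.128, θ₂=0.350, ω₂=1.221
apply F[14]=-15.000 → step 15: x=-0.337, v=-2.317, θ₁=0.288, ω₁=3.502, θ₂=0.374, ω₂=1.226
apply F[15]=-15.000 → step 16: x=-0.384, v=-2.472, θ₁=0.362, ω₁=3.886, θ₂=0.399, ω₂=1.223
apply F[16]=-15.000 → step 17: x=-0.435, v=-2.615, θ₁=0.443, ω₁=4.266, θ₂=0.423, ω₂=1.222
apply F[17]=-15.000 → step 18: x=-0.489, v=-2.743, θ₁=0.532, ω₁=4.630, θ₂=0.448, ω₂=1.235
Max |angle| over trajectory = 0.532 rad = 30.5°.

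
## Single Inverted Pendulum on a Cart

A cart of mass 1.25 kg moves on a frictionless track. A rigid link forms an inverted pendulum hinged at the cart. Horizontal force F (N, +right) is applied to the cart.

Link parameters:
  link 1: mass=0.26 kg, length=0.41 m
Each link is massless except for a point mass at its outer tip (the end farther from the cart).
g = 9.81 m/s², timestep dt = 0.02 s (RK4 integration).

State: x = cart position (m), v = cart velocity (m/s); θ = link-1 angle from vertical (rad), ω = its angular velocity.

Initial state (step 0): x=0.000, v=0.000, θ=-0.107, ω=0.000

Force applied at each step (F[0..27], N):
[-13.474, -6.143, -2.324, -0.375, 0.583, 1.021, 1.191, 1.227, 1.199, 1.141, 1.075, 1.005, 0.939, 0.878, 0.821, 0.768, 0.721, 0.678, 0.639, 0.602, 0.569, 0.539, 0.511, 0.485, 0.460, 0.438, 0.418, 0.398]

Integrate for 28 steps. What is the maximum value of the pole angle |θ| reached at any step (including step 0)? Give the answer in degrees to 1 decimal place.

Answer: 6.1°

Derivation:
apply F[0]=-13.474 → step 1: x=-0.002, v=-0.211, θ=-0.102, ω=0.461
apply F[1]=-6.143 → step 2: x=-0.007, v=-0.305, θ=-0.091, ω=0.643
apply F[2]=-2.324 → step 3: x=-0.014, v=-0.339, θ=-0.078, ω=0.685
apply F[3]=-0.375 → step 4: x=-0.021, v=-0.342, θ=-0.065, ω=0.658
apply F[4]=+0.583 → step 5: x=-0.027, v=-0.330, θ=-0.052, ω=0.602
apply F[5]=+1.021 → step 6: x=-0.034, v=-0.312, θ=-0.041, ω=0.536
apply F[6]=+1.191 → step 7: x=-0.040, v=-0.292, θ=-0.031, ω=0.469
apply F[7]=+1.227 → step 8: x=-0.045, v=-0.271, θ=-0.022, ω=0.406
apply F[8]=+1.199 → step 9: x=-0.051, v=-0.251, θ=-0.014, ω=0.348
apply F[9]=+1.141 → step 10: x=-0.055, v=-0.232, θ=-0.008, ω=0.298
apply F[10]=+1.075 → step 11: x=-0.060, v=-0.215, θ=-0.002, ω=0.253
apply F[11]=+1.005 → step 12: x=-0.064, v=-0.199, θ=0.002, ω=0.213
apply F[12]=+0.939 → step 13: x=-0.068, v=-0.184, θ=0.006, ω=0.179
apply F[13]=+0.878 → step 14: x=-0.071, v=-0.170, θ=0.009, ω=0.149
apply F[14]=+0.821 → step 15: x=-0.075, v=-0.158, θ=0.012, ω=0.124
apply F[15]=+0.768 → step 16: x=-0.078, v=-0.146, θ=0.014, ω=0.101
apply F[16]=+0.721 → step 17: x=-0.080, v=-0.135, θ=0.016, ω=0.082
apply F[17]=+0.678 → step 18: x=-0.083, v=-0.125, θ=0.018, ω=0.065
apply F[18]=+0.639 → step 19: x=-0.085, v=-0.115, θ=0.019, ω=0.051
apply F[19]=+0.602 → step 20: x=-0.088, v=-0.106, θ=0.020, ω=0.039
apply F[20]=+0.569 → step 21: x=-0.090, v=-0.098, θ=0.020, ω=0.028
apply F[21]=+0.539 → step 22: x=-0.092, v=-0.090, θ=0.021, ω=0.019
apply F[22]=+0.511 → step 23: x=-0.093, v=-0.083, θ=0.021, ω=0.011
apply F[23]=+0.485 → step 24: x=-0.095, v=-0.076, θ=0.021, ω=0.004
apply F[24]=+0.460 → step 25: x=-0.096, v=-0.070, θ=0.021, ω=-0.001
apply F[25]=+0.438 → step 26: x=-0.098, v=-0.064, θ=0.021, ω=-0.006
apply F[26]=+0.418 → step 27: x=-0.099, v=-0.058, θ=0.021, ω=-0.010
apply F[27]=+0.398 → step 28: x=-0.100, v=-0.052, θ=0.021, ω=-0.013
Max |angle| over trajectory = 0.107 rad = 6.1°.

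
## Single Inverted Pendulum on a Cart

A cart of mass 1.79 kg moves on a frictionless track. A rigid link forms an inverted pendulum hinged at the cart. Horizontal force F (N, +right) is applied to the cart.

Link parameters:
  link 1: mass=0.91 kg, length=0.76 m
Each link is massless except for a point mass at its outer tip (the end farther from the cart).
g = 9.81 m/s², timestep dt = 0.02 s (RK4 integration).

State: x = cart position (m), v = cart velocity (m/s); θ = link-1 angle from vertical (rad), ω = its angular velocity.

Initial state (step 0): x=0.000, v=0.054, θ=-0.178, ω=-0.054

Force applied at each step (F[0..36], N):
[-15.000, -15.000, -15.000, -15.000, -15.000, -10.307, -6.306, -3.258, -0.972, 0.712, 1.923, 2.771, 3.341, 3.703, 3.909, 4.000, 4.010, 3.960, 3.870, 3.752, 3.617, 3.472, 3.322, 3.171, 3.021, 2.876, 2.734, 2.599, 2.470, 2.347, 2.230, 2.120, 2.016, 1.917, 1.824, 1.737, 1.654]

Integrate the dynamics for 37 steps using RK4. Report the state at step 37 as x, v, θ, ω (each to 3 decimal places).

apply F[0]=-15.000 → step 1: x=-0.000, v=-0.094, θ=-0.178, ω=0.092
apply F[1]=-15.000 → step 2: x=-0.004, v=-0.242, θ=-0.174, ω=0.238
apply F[2]=-15.000 → step 3: x=-0.010, v=-0.391, θ=-0.168, ω=0.387
apply F[3]=-15.000 → step 4: x=-0.019, v=-0.541, θ=-0.159, ω=0.540
apply F[4]=-15.000 → step 5: x=-0.032, v=-0.692, θ=-0.146, ω=0.697
apply F[5]=-10.307 → step 6: x=-0.047, v=-0.793, θ=-0.132, ω=0.793
apply F[6]=-6.306 → step 7: x=-0.063, v=-0.851, θ=-0.115, ω=0.837
apply F[7]=-3.258 → step 8: x=-0.080, v=-0.878, θ=-0.098, ω=0.844
apply F[8]=-0.972 → step 9: x=-0.098, v=-0.880, θ=-0.082, ω=0.824
apply F[9]=+0.712 → step 10: x=-0.115, v=-0.865, θ=-0.066, ω=0.786
apply F[10]=+1.923 → step 11: x=-0.132, v=-0.838, θ=-0.051, ω=0.735
apply F[11]=+2.771 → step 12: x=-0.149, v=-0.803, θ=-0.036, ω=0.678
apply F[12]=+3.341 → step 13: x=-0.164, v=-0.763, θ=-0.023, ω=0.617
apply F[13]=+3.703 → step 14: x=-0.179, v=-0.720, θ=-0.012, ω=0.556
apply F[14]=+3.909 → step 15: x=-0.193, v=-0.675, θ=-0.001, ω=0.496
apply F[15]=+4.000 → step 16: x=-0.206, v=-0.631, θ=0.008, ω=0.439
apply F[16]=+4.010 → step 17: x=-0.218, v=-0.588, θ=0.016, ω=0.385
apply F[17]=+3.960 → step 18: x=-0.230, v=-0.545, θ=0.024, ω=0.334
apply F[18]=+3.870 → step 19: x=-0.240, v=-0.505, θ=0.030, ω=0.288
apply F[19]=+3.752 → step 20: x=-0.250, v=-0.466, θ=0.035, ω=0.245
apply F[20]=+3.617 → step 21: x=-0.259, v=-0.429, θ=0.040, ω=0.207
apply F[21]=+3.472 → step 22: x=-0.267, v=-0.395, θ=0.043, ω=0.172
apply F[22]=+3.322 → step 23: x=-0.275, v=-0.362, θ=0.047, ω=0.141
apply F[23]=+3.171 → step 24: x=-0.282, v=-0.331, θ=0.049, ω=0.113
apply F[24]=+3.021 → step 25: x=-0.288, v=-0.303, θ=0.051, ω=0.088
apply F[25]=+2.876 → step 26: x=-0.294, v=-0.276, θ=0.053, ω=0.066
apply F[26]=+2.734 → step 27: x=-0.299, v=-0.251, θ=0.054, ω=0.046
apply F[27]=+2.599 → step 28: x=-0.304, v=-0.227, θ=0.054, ω=0.029
apply F[28]=+2.470 → step 29: x=-0.308, v=-0.205, θ=0.055, ω=0.014
apply F[29]=+2.347 → step 30: x=-0.312, v=-0.184, θ=0.055, ω=0.001
apply F[30]=+2.230 → step 31: x=-0.316, v=-0.165, θ=0.055, ω=-0.010
apply F[31]=+2.120 → step 32: x=-0.319, v=-0.147, θ=0.055, ω=-0.020
apply F[32]=+2.016 → step 33: x=-0.321, v=-0.129, θ=0.054, ω=-0.028
apply F[33]=+1.917 → step 34: x=-0.324, v=-0.113, θ=0.054, ω=-0.035
apply F[34]=+1.824 → step 35: x=-0.326, v=-0.098, θ=0.053, ω=-0.041
apply F[35]=+1.737 → step 36: x=-0.328, v=-0.084, θ=0.052, ω=-0.046
apply F[36]=+1.654 → step 37: x=-0.329, v=-0.071, θ=0.051, ω=-0.051

Answer: x=-0.329, v=-0.071, θ=0.051, ω=-0.051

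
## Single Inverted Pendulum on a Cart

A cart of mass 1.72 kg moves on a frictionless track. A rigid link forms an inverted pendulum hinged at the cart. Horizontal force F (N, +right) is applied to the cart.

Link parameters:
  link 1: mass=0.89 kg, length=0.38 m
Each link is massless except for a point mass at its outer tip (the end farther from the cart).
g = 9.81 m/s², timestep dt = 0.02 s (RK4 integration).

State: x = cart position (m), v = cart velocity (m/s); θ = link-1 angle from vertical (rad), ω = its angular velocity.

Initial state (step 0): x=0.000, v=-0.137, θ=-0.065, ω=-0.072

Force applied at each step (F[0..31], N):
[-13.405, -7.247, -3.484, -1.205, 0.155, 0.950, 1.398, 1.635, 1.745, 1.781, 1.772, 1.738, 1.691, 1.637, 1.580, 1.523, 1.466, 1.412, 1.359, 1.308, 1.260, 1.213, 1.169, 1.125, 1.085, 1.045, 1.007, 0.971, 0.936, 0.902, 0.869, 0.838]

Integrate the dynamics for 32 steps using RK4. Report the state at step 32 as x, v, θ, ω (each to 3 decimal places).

apply F[0]=-13.405 → step 1: x=-0.004, v=-0.286, θ=-0.063, ω=0.286
apply F[1]=-7.247 → step 2: x=-0.011, v=-0.364, θ=-0.055, ω=0.461
apply F[2]=-3.484 → step 3: x=-0.018, v=-0.400, θ=-0.046, ω=0.528
apply F[3]=-1.205 → step 4: x=-0.026, v=-0.410, θ=-0.035, ω=0.533
apply F[4]=+0.155 → step 5: x=-0.035, v=-0.405, θ=-0.025, ω=0.505
apply F[5]=+0.950 → step 6: x=-0.043, v=-0.392, θ=-0.015, ω=0.461
apply F[6]=+1.398 → step 7: x=-0.050, v=-0.374, θ=-0.006, ω=0.410
apply F[7]=+1.635 → step 8: x=-0.058, v=-0.355, θ=0.001, ω=0.358
apply F[8]=+1.745 → step 9: x=-0.064, v=-0.335, θ=0.008, ω=0.308
apply F[9]=+1.781 → step 10: x=-0.071, v=-0.316, θ=0.014, ω=0.262
apply F[10]=+1.772 → step 11: x=-0.077, v=-0.297, θ=0.019, ω=0.221
apply F[11]=+1.738 → step 12: x=-0.083, v=-0.279, θ=0.023, ω=0.184
apply F[12]=+1.691 → step 13: x=-0.088, v=-0.261, θ=0.026, ω=0.151
apply F[13]=+1.637 → step 14: x=-0.093, v=-0.245, θ=0.029, ω=0.123
apply F[14]=+1.580 → step 15: x=-0.098, v=-0.230, θ=0.031, ω=0.098
apply F[15]=+1.523 → step 16: x=-0.102, v=-0.215, θ=0.033, ω=0.076
apply F[16]=+1.466 → step 17: x=-0.107, v=-0.202, θ=0.034, ω=0.057
apply F[17]=+1.412 → step 18: x=-0.111, v=-0.189, θ=0.035, ω=0.041
apply F[18]=+1.359 → step 19: x=-0.114, v=-0.177, θ=0.036, ω=0.027
apply F[19]=+1.308 → step 20: x=-0.118, v=-0.165, θ=0.036, ω=0.015
apply F[20]=+1.260 → step 21: x=-0.121, v=-0.154, θ=0.036, ω=0.005
apply F[21]=+1.213 → step 22: x=-0.124, v=-0.144, θ=0.036, ω=-0.003
apply F[22]=+1.169 → step 23: x=-0.127, v=-0.134, θ=0.036, ω=-0.011
apply F[23]=+1.125 → step 24: x=-0.129, v=-0.124, θ=0.036, ω=-0.017
apply F[24]=+1.085 → step 25: x=-0.132, v=-0.115, θ=0.036, ω=-0.022
apply F[25]=+1.045 → step 26: x=-0.134, v=-0.107, θ=0.035, ω=-0.026
apply F[26]=+1.007 → step 27: x=-0.136, v=-0.099, θ=0.034, ω=-0.030
apply F[27]=+0.971 → step 28: x=-0.138, v=-0.091, θ=0.034, ω=-0.033
apply F[28]=+0.936 → step 29: x=-0.139, v=-0.083, θ=0.033, ω=-0.035
apply F[29]=+0.902 → step 30: x=-0.141, v=-0.076, θ=0.032, ω=-0.037
apply F[30]=+0.869 → step 31: x=-0.143, v=-0.069, θ=0.032, ω=-0.039
apply F[31]=+0.838 → step 32: x=-0.144, v=-0.063, θ=0.031, ω=-0.040

Answer: x=-0.144, v=-0.063, θ=0.031, ω=-0.040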